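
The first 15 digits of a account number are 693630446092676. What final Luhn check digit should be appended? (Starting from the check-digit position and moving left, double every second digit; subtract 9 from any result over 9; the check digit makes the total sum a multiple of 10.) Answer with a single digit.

Partial digits right→left: 6 7 6 2 9 0 6 4 4 0 3 6 3 9 6
Double every second digit counting from the check-digit position (so the 1st, 3rd, 5th, ... of the partial from the right).
  doubled (with −9 where >9): 3 3 9 3 8 6 6 3 → sum 41
  kept as-is: 7 2 0 4 0 6 9 → sum 28
Total = 41 + 28 = 69.
Check digit = (10 − (69 mod 10)) mod 10 = 1.

1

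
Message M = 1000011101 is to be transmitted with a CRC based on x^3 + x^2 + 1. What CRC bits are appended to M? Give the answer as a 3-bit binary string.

Append 3 zeros: 1000011101000. Divide by 1101 (XOR where the leading bit is 1):
  pos 0: 1000 XOR 1101 = 0101
  pos 1: 1010 XOR 1101 = 0111
  pos 2: 1111 XOR 1101 = 0010
  pos 4: 1011 XOR 1101 = 0110
  pos 5: 1100 XOR 1101 = 0001
  pos 8: 1100 XOR 1101 = 0001
Remainder (last 3 bits) = 010. This is the CRC / FCS.

010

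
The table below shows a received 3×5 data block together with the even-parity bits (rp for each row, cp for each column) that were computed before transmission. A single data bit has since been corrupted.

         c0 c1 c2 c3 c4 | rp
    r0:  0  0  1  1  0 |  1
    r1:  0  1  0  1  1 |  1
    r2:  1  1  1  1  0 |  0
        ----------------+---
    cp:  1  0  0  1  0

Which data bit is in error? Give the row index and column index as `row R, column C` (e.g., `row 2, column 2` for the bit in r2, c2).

Recompute each row's even parity and compare to rp:
  r0: data parity 0, sent rp 1 → mismatch
  r1: data parity 1, sent rp 1 → ok
  r2: data parity 0, sent rp 0 → ok
Recompute each column's even parity and compare to cp:
  c0: data parity 1, sent cp 1 → ok
  c1: data parity 0, sent cp 0 → ok
  c2: data parity 0, sent cp 0 → ok
  c3: data parity 1, sent cp 1 → ok
  c4: data parity 1, sent cp 0 → mismatch
Exactly one row (r0) and one column (c4) fail → the flipped bit is at their intersection.

row 0, column 4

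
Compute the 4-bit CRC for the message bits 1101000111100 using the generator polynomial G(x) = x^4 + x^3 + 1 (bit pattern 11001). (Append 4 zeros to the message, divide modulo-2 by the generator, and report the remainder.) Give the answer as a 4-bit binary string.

0110

Append 4 zeros: 11010001111000000. Divide by 11001 (XOR where the leading bit is 1):
  pos 0: 11010 XOR 11001 = 00011
  pos 3: 11001 XOR 11001 = 00000
  pos 8: 11100 XOR 11001 = 00101
  pos 10: 10100 XOR 11001 = 01101
  pos 11: 11010 XOR 11001 = 00011
Remainder (last 4 bits) = 0110. This is the CRC / FCS.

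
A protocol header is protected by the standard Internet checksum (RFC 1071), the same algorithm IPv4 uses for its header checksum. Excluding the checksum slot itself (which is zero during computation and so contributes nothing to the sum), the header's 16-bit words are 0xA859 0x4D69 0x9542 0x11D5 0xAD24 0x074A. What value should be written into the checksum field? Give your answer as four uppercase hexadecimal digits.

One's-complement addition (fold any carry out of bit 15 back into bit 0):
  0xA859 + 0x4D69 = 0x0F5C2
  0xF5C2 + 0x9542 = 0x18B04 → wrap carry → 0x8B05
  0x8B05 + 0x11D5 = 0x09CDA
  0x9CDA + 0xAD24 = 0x149FE → wrap carry → 0x49FF
  0x49FF + 0x074A = 0x05149
One's-complement sum = 0x5149.
Checksum = ~0x5149 & 0xFFFF = 0xAEB6.

AEB6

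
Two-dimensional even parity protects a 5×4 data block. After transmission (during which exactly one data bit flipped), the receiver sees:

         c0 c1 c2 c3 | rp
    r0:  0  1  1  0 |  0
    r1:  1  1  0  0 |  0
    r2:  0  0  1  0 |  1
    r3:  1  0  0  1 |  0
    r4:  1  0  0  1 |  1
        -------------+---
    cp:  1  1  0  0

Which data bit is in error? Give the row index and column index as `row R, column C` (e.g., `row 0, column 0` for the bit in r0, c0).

row 4, column 1

Recompute each row's even parity and compare to rp:
  r0: data parity 0, sent rp 0 → ok
  r1: data parity 0, sent rp 0 → ok
  r2: data parity 1, sent rp 1 → ok
  r3: data parity 0, sent rp 0 → ok
  r4: data parity 0, sent rp 1 → mismatch
Recompute each column's even parity and compare to cp:
  c0: data parity 1, sent cp 1 → ok
  c1: data parity 0, sent cp 1 → mismatch
  c2: data parity 0, sent cp 0 → ok
  c3: data parity 0, sent cp 0 → ok
Exactly one row (r4) and one column (c1) fail → the flipped bit is at their intersection.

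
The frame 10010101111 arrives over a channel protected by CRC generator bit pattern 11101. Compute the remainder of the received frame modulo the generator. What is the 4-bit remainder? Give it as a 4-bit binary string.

Modulo-2 division of 10010101111 by 11101:
  pos 0: 10010 XOR 11101 = 01111
  pos 1: 11111 XOR 11101 = 00010
  pos 4: 10011 XOR 11101 = 01110
  pos 5: 11101 XOR 11101 = 00000
Remainder = 0001 (nonzero — an error is detected).

0001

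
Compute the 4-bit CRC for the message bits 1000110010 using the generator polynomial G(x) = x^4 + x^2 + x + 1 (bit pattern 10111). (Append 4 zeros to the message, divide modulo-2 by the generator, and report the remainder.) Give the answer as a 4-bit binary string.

0011

Append 4 zeros: 10001100100000. Divide by 10111 (XOR where the leading bit is 1):
  pos 0: 10001 XOR 10111 = 00110
  pos 2: 11010 XOR 10111 = 01101
  pos 3: 11010 XOR 10111 = 01101
  pos 4: 11011 XOR 10111 = 01100
  pos 5: 11000 XOR 10111 = 01111
  pos 6: 11110 XOR 10111 = 01001
  pos 7: 10010 XOR 10111 = 00101
  pos 9: 10100 XOR 10111 = 00011
Remainder (last 4 bits) = 0011. This is the CRC / FCS.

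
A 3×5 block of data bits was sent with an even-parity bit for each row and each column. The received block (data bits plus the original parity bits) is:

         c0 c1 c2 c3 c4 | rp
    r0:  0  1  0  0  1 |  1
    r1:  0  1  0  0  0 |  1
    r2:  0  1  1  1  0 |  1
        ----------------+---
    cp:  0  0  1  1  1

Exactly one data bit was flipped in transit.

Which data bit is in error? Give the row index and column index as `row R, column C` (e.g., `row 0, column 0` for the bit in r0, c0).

Recompute each row's even parity and compare to rp:
  r0: data parity 0, sent rp 1 → mismatch
  r1: data parity 1, sent rp 1 → ok
  r2: data parity 1, sent rp 1 → ok
Recompute each column's even parity and compare to cp:
  c0: data parity 0, sent cp 0 → ok
  c1: data parity 1, sent cp 0 → mismatch
  c2: data parity 1, sent cp 1 → ok
  c3: data parity 1, sent cp 1 → ok
  c4: data parity 1, sent cp 1 → ok
Exactly one row (r0) and one column (c1) fail → the flipped bit is at their intersection.

row 0, column 1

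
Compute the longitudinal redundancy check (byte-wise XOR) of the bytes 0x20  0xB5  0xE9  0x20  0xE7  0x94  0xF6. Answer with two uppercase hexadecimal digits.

D9

XOR the bytes together:
  start with 0x20
  0x20 ⊕ 0xB5 = 0x95
  0x95 ⊕ 0xE9 = 0x7C
  0x7C ⊕ 0x20 = 0x5C
  0x5C ⊕ 0xE7 = 0xBB
  0xBB ⊕ 0x94 = 0x2F
  0x2F ⊕ 0xF6 = 0xD9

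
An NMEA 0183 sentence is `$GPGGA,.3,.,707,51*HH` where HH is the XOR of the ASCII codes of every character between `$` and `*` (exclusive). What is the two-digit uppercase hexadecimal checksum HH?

51

XOR the ASCII codes of the payload characters:
  'G' = 0x47 → acc = 0x47
  'P' = 0x50 → acc = 0x17
  'G' = 0x47 → acc = 0x50
  'G' = 0x47 → acc = 0x17
  'A' = 0x41 → acc = 0x56
  ',' = 0x2C → acc = 0x7A
  '.' = 0x2E → acc = 0x54
  '3' = 0x33 → acc = 0x67
  ',' = 0x2C → acc = 0x4B
  '.' = 0x2E → acc = 0x65
  ',' = 0x2C → acc = 0x49
  '7' = 0x37 → acc = 0x7E
  '0' = 0x30 → acc = 0x4E
  '7' = 0x37 → acc = 0x79
  ',' = 0x2C → acc = 0x55
  '5' = 0x35 → acc = 0x60
  '1' = 0x31 → acc = 0x51
Checksum = 0x51.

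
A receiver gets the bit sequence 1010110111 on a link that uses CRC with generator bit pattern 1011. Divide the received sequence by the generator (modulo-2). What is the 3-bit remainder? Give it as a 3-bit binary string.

011

Modulo-2 division of 1010110111 by 1011:
  pos 0: 1010 XOR 1011 = 0001
  pos 3: 1110 XOR 1011 = 0101
  pos 4: 1011 XOR 1011 = 0000
Remainder = 011 (nonzero — an error is detected).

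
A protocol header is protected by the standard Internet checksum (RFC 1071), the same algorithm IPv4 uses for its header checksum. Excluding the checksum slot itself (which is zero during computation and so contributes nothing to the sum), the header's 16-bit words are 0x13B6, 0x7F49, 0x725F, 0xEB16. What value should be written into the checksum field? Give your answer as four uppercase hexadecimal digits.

0F8A

One's-complement addition (fold any carry out of bit 15 back into bit 0):
  0x13B6 + 0x7F49 = 0x092FF
  0x92FF + 0x725F = 0x1055E → wrap carry → 0x055F
  0x055F + 0xEB16 = 0x0F075
One's-complement sum = 0xF075.
Checksum = ~0xF075 & 0xFFFF = 0x0F8A.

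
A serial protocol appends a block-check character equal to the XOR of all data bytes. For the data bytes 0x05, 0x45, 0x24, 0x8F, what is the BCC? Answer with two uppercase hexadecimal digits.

XOR the bytes together:
  start with 0x05
  0x05 ⊕ 0x45 = 0x40
  0x40 ⊕ 0x24 = 0x64
  0x64 ⊕ 0x8F = 0xEB

EB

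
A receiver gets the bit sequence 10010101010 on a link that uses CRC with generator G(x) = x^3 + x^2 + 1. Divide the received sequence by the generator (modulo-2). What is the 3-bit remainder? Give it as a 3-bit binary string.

000

Modulo-2 division of 10010101010 by 1101:
  pos 0: 1001 XOR 1101 = 0100
  pos 1: 1000 XOR 1101 = 0101
  pos 2: 1011 XOR 1101 = 0110
  pos 3: 1100 XOR 1101 = 0001
  pos 6: 1101 XOR 1101 = 0000
Remainder = 000 (zero — the frame passes the CRC check).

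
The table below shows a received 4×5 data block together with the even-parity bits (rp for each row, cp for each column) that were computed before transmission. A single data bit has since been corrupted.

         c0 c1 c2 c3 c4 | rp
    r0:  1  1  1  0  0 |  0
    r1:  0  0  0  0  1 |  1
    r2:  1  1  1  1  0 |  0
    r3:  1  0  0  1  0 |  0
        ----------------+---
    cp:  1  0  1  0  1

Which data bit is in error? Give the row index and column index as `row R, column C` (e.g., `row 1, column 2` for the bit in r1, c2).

Recompute each row's even parity and compare to rp:
  r0: data parity 1, sent rp 0 → mismatch
  r1: data parity 1, sent rp 1 → ok
  r2: data parity 0, sent rp 0 → ok
  r3: data parity 0, sent rp 0 → ok
Recompute each column's even parity and compare to cp:
  c0: data parity 1, sent cp 1 → ok
  c1: data parity 0, sent cp 0 → ok
  c2: data parity 0, sent cp 1 → mismatch
  c3: data parity 0, sent cp 0 → ok
  c4: data parity 1, sent cp 1 → ok
Exactly one row (r0) and one column (c2) fail → the flipped bit is at their intersection.

row 0, column 2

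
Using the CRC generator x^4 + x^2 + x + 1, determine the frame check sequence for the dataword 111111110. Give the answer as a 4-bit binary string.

0011

Append 4 zeros: 1111111100000. Divide by 10111 (XOR where the leading bit is 1):
  pos 0: 11111 XOR 10111 = 01000
  pos 1: 10001 XOR 10111 = 00110
  pos 3: 11011 XOR 10111 = 01100
  pos 4: 11000 XOR 10111 = 01111
  pos 5: 11110 XOR 10111 = 01001
  pos 6: 10010 XOR 10111 = 00101
  pos 8: 10100 XOR 10111 = 00011
Remainder (last 4 bits) = 0011. This is the CRC / FCS.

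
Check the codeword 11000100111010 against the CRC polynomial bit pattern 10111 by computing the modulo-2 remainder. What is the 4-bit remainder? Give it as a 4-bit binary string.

0100

Modulo-2 division of 11000100111010 by 10111:
  pos 0: 11000 XOR 10111 = 01111
  pos 1: 11111 XOR 10111 = 01000
  pos 2: 10000 XOR 10111 = 00111
  pos 4: 11101 XOR 10111 = 01010
  pos 5: 10101 XOR 10111 = 00010
  pos 8: 10101 XOR 10111 = 00010
Remainder = 0100 (nonzero — an error is detected).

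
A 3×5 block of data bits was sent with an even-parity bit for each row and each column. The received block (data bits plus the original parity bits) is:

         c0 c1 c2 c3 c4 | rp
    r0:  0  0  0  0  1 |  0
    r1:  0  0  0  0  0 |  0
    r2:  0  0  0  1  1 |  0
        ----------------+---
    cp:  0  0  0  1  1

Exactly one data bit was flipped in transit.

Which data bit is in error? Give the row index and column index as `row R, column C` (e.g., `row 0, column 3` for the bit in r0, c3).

Recompute each row's even parity and compare to rp:
  r0: data parity 1, sent rp 0 → mismatch
  r1: data parity 0, sent rp 0 → ok
  r2: data parity 0, sent rp 0 → ok
Recompute each column's even parity and compare to cp:
  c0: data parity 0, sent cp 0 → ok
  c1: data parity 0, sent cp 0 → ok
  c2: data parity 0, sent cp 0 → ok
  c3: data parity 1, sent cp 1 → ok
  c4: data parity 0, sent cp 1 → mismatch
Exactly one row (r0) and one column (c4) fail → the flipped bit is at their intersection.

row 0, column 4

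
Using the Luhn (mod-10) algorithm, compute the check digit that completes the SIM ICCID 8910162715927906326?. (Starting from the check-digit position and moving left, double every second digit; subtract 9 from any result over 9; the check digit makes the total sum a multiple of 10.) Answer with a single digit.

Partial digits right→left: 6 2 3 6 0 9 7 2 9 5 1 7 2 6 1 0 1 9 8
Double every second digit counting from the check-digit position (so the 1st, 3rd, 5th, ... of the partial from the right).
  doubled (with −9 where >9): 3 6 0 5 9 2 4 2 2 7 → sum 40
  kept as-is: 2 6 9 2 5 7 6 0 9 → sum 46
Total = 40 + 46 = 86.
Check digit = (10 − (86 mod 10)) mod 10 = 4.

4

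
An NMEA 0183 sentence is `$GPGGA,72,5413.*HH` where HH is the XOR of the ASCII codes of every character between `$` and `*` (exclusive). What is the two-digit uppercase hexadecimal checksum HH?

XOR the ASCII codes of the payload characters:
  'G' = 0x47 → acc = 0x47
  'P' = 0x50 → acc = 0x17
  'G' = 0x47 → acc = 0x50
  'G' = 0x47 → acc = 0x17
  'A' = 0x41 → acc = 0x56
  ',' = 0x2C → acc = 0x7A
  '7' = 0x37 → acc = 0x4D
  '2' = 0x32 → acc = 0x7F
  ',' = 0x2C → acc = 0x53
  '5' = 0x35 → acc = 0x66
  '4' = 0x34 → acc = 0x52
  '1' = 0x31 → acc = 0x63
  '3' = 0x33 → acc = 0x50
  '.' = 0x2E → acc = 0x7E
Checksum = 0x7E.

7E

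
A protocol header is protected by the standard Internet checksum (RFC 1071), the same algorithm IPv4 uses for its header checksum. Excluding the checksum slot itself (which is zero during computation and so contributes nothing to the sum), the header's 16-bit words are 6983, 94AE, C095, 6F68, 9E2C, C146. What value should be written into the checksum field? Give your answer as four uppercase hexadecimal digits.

725C

One's-complement addition (fold any carry out of bit 15 back into bit 0):
  0x6983 + 0x94AE = 0x0FE31
  0xFE31 + 0xC095 = 0x1BEC6 → wrap carry → 0xBEC7
  0xBEC7 + 0x6F68 = 0x12E2F → wrap carry → 0x2E30
  0x2E30 + 0x9E2C = 0x0CC5C
  0xCC5C + 0xC146 = 0x18DA2 → wrap carry → 0x8DA3
One's-complement sum = 0x8DA3.
Checksum = ~0x8DA3 & 0xFFFF = 0x725C.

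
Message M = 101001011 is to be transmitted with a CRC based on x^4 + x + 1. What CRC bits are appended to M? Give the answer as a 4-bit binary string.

0110

Append 4 zeros: 1010010110000. Divide by 10011 (XOR where the leading bit is 1):
  pos 0: 10100 XOR 10011 = 00111
  pos 2: 11110 XOR 10011 = 01101
  pos 3: 11011 XOR 10011 = 01000
  pos 4: 10001 XOR 10011 = 00010
  pos 7: 10000 XOR 10011 = 00011
Remainder (last 4 bits) = 0110. This is the CRC / FCS.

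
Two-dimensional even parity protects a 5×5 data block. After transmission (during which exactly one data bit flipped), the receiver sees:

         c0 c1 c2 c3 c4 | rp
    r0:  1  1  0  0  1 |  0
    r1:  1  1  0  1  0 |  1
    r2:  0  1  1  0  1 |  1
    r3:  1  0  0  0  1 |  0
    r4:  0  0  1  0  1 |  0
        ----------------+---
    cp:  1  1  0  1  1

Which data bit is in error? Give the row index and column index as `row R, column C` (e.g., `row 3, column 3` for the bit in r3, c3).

Recompute each row's even parity and compare to rp:
  r0: data parity 1, sent rp 0 → mismatch
  r1: data parity 1, sent rp 1 → ok
  r2: data parity 1, sent rp 1 → ok
  r3: data parity 0, sent rp 0 → ok
  r4: data parity 0, sent rp 0 → ok
Recompute each column's even parity and compare to cp:
  c0: data parity 1, sent cp 1 → ok
  c1: data parity 1, sent cp 1 → ok
  c2: data parity 0, sent cp 0 → ok
  c3: data parity 1, sent cp 1 → ok
  c4: data parity 0, sent cp 1 → mismatch
Exactly one row (r0) and one column (c4) fail → the flipped bit is at their intersection.

row 0, column 4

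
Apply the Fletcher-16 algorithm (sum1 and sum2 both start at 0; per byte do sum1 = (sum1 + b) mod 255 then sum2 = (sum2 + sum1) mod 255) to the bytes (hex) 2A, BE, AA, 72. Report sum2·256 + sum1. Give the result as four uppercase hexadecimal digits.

AC06

Running sums (mod 255):
  after byte 0 (2A): sum1=42, sum2=42
  after byte 1 (BE): sum1=232, sum2=19
  after byte 2 (AA): sum1=147, sum2=166
  after byte 3 (72): sum1=6, sum2=172
Checksum = sum2·256 + sum1 = 172·256 + 6 = 44038 = 0xAC06.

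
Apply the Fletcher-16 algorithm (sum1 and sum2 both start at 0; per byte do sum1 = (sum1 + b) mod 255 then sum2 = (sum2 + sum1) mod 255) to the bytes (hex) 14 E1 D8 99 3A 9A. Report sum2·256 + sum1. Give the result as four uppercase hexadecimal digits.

213D

Running sums (mod 255):
  after byte 0 (14): sum1=20, sum2=20
  after byte 1 (E1): sum1=245, sum2=10
  after byte 2 (D8): sum1=206, sum2=216
  after byte 3 (99): sum1=104, sum2=65
  after byte 4 (3A): sum1=162, sum2=227
  after byte 5 (9A): sum1=61, sum2=33
Checksum = sum2·256 + sum1 = 33·256 + 61 = 8509 = 0x213D.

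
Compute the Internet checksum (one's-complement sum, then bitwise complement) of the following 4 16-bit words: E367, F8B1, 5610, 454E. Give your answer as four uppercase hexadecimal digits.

8887

One's-complement addition (fold any carry out of bit 15 back into bit 0):
  0xE367 + 0xF8B1 = 0x1DC18 → wrap carry → 0xDC19
  0xDC19 + 0x5610 = 0x13229 → wrap carry → 0x322A
  0x322A + 0x454E = 0x07778
One's-complement sum = 0x7778.
Checksum = ~0x7778 & 0xFFFF = 0x8887.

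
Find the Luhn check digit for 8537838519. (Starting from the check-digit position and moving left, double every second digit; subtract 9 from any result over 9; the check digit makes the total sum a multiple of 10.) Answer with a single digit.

Partial digits right→left: 9 1 5 8 3 8 7 3 5 8
Double every second digit counting from the check-digit position (so the 1st, 3rd, 5th, ... of the partial from the right).
  doubled (with −9 where >9): 9 1 6 5 1 → sum 22
  kept as-is: 1 8 8 3 8 → sum 28
Total = 22 + 28 = 50.
Check digit = (10 − (50 mod 10)) mod 10 = 0.

0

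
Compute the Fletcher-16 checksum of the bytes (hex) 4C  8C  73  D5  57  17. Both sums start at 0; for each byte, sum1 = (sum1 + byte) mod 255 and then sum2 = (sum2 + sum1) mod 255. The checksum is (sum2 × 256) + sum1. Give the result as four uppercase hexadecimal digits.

9D90

Running sums (mod 255):
  after byte 0 (4C): sum1=76, sum2=76
  after byte 1 (8C): sum1=216, sum2=37
  after byte 2 (73): sum1=76, sum2=113
  after byte 3 (D5): sum1=34, sum2=147
  after byte 4 (57): sum1=121, sum2=13
  after byte 5 (17): sum1=144, sum2=157
Checksum = sum2·256 + sum1 = 157·256 + 144 = 40336 = 0x9D90.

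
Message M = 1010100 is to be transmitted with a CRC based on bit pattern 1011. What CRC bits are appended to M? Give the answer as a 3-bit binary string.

Append 3 zeros: 1010100000. Divide by 1011 (XOR where the leading bit is 1):
  pos 0: 1010 XOR 1011 = 0001
  pos 3: 1100 XOR 1011 = 0111
  pos 4: 1110 XOR 1011 = 0101
  pos 5: 1010 XOR 1011 = 0001
Remainder (last 3 bits) = 010. This is the CRC / FCS.

010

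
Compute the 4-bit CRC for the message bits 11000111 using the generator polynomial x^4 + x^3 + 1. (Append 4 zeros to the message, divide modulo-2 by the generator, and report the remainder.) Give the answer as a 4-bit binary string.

1010

Append 4 zeros: 110001110000. Divide by 11001 (XOR where the leading bit is 1):
  pos 0: 11000 XOR 11001 = 00001
  pos 4: 11110 XOR 11001 = 00111
  pos 6: 11100 XOR 11001 = 00101
Remainder (last 4 bits) = 1010. This is the CRC / FCS.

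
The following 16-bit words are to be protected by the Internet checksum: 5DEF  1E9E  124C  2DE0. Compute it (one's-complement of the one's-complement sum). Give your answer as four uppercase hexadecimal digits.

One's-complement addition (fold any carry out of bit 15 back into bit 0):
  0x5DEF + 0x1E9E = 0x07C8D
  0x7C8D + 0x124C = 0x08ED9
  0x8ED9 + 0x2DE0 = 0x0BCB9
One's-complement sum = 0xBCB9.
Checksum = ~0xBCB9 & 0xFFFF = 0x4346.

4346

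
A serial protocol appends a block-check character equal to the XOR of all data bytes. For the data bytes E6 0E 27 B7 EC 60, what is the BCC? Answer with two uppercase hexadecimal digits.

F4

XOR the bytes together:
  start with 0xE6
  0xE6 ⊕ 0x0E = 0xE8
  0xE8 ⊕ 0x27 = 0xCF
  0xCF ⊕ 0xB7 = 0x78
  0x78 ⊕ 0xEC = 0x94
  0x94 ⊕ 0x60 = 0xF4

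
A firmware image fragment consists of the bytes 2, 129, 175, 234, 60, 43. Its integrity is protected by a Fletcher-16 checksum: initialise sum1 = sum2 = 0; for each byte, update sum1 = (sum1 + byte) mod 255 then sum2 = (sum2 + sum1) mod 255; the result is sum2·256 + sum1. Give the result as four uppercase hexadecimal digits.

B685

Running sums (mod 255):
  after byte 0 (2): sum1=2, sum2=2
  after byte 1 (129): sum1=131, sum2=133
  after byte 2 (175): sum1=51, sum2=184
  after byte 3 (234): sum1=30, sum2=214
  after byte 4 (60): sum1=90, sum2=49
  after byte 5 (43): sum1=133, sum2=182
Checksum = sum2·256 + sum1 = 182·256 + 133 = 46725 = 0xB685.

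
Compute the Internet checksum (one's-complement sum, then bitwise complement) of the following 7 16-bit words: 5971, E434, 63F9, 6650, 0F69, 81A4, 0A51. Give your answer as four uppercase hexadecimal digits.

One's-complement addition (fold any carry out of bit 15 back into bit 0):
  0x5971 + 0xE434 = 0x13DA5 → wrap carry → 0x3DA6
  0x3DA6 + 0x63F9 = 0x0A19F
  0xA19F + 0x6650 = 0x107EF → wrap carry → 0x07F0
  0x07F0 + 0x0F69 = 0x01759
  0x1759 + 0x81A4 = 0x098FD
  0x98FD + 0x0A51 = 0x0A34E
One's-complement sum = 0xA34E.
Checksum = ~0xA34E & 0xFFFF = 0x5CB1.

5CB1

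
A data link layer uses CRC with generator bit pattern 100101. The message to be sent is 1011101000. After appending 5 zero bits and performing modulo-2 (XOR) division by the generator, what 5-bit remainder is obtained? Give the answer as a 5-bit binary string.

Append 5 zeros: 101110100000000. Divide by 100101 (XOR where the leading bit is 1):
  pos 0: 101110 XOR 100101 = 001011
  pos 2: 101110 XOR 100101 = 001011
  pos 4: 101100 XOR 100101 = 001001
  pos 6: 100100 XOR 100101 = 000001
Remainder (last 5 bits) = 01000. This is the CRC / FCS.

01000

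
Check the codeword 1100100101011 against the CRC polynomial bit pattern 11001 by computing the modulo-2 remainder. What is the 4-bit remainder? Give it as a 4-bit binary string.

Modulo-2 division of 1100100101011 by 11001:
  pos 0: 11001 XOR 11001 = 00000
  pos 7: 10101 XOR 11001 = 01100
  pos 8: 11001 XOR 11001 = 00000
Remainder = 0000 (zero — the frame passes the CRC check).

0000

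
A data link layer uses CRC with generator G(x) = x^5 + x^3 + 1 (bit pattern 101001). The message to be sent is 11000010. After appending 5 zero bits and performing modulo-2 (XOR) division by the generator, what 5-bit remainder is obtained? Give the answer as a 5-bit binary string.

Append 5 zeros: 1100001000000. Divide by 101001 (XOR where the leading bit is 1):
  pos 0: 110000 XOR 101001 = 011001
  pos 1: 110011 XOR 101001 = 011010
  pos 2: 110100 XOR 101001 = 011101
  pos 3: 111010 XOR 101001 = 010011
  pos 4: 100110 XOR 101001 = 001111
  pos 6: 111100 XOR 101001 = 010101
  pos 7: 101010 XOR 101001 = 000011
Remainder (last 5 bits) = 00011. This is the CRC / FCS.

00011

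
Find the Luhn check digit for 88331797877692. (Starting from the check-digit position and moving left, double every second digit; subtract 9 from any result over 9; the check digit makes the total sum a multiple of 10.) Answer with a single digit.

0

Partial digits right→left: 2 9 6 7 7 8 7 9 7 1 3 3 8 8
Double every second digit counting from the check-digit position (so the 1st, 3rd, 5th, ... of the partial from the right).
  doubled (with −9 where >9): 4 3 5 5 5 6 7 → sum 35
  kept as-is: 9 7 8 9 1 3 8 → sum 45
Total = 35 + 45 = 80.
Check digit = (10 − (80 mod 10)) mod 10 = 0.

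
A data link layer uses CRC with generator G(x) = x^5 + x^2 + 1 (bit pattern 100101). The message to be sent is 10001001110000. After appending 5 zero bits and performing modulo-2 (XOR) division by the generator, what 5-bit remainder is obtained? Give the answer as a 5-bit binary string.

Append 5 zeros: 1000100111000000000. Divide by 100101 (XOR where the leading bit is 1):
  pos 0: 100010 XOR 100101 = 000111
  pos 3: 111011 XOR 100101 = 011110
  pos 4: 111101 XOR 100101 = 011000
  pos 5: 110000 XOR 100101 = 010101
  pos 6: 101010 XOR 100101 = 001111
  pos 8: 111100 XOR 100101 = 011001
  pos 9: 110010 XOR 100101 = 010111
  pos 10: 101110 XOR 100101 = 001011
  pos 12: 101100 XOR 100101 = 001001
Remainder (last 5 bits) = 10010. This is the CRC / FCS.

10010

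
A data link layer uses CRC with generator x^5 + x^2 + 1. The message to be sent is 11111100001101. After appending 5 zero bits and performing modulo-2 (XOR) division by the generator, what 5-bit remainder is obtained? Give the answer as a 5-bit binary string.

01001

Append 5 zeros: 1111110000110100000. Divide by 100101 (XOR where the leading bit is 1):
  pos 0: 111111 XOR 100101 = 011010
  pos 1: 110100 XOR 100101 = 010001
  pos 2: 100010 XOR 100101 = 000111
  pos 5: 111001 XOR 100101 = 011100
  pos 6: 111001 XOR 100101 = 011100
  pos 7: 111000 XOR 100101 = 011101
  pos 8: 111011 XOR 100101 = 011110
  pos 9: 111100 XOR 100101 = 011001
  pos 10: 110010 XOR 100101 = 010111
  pos 11: 101110 XOR 100101 = 001011
  pos 13: 101100 XOR 100101 = 001001
Remainder (last 5 bits) = 01001. This is the CRC / FCS.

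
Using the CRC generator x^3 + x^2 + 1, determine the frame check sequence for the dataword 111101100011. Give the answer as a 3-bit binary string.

111

Append 3 zeros: 111101100011000. Divide by 1101 (XOR where the leading bit is 1):
  pos 0: 1111 XOR 1101 = 0010
  pos 2: 1001 XOR 1101 = 0100
  pos 3: 1001 XOR 1101 = 0100
  pos 4: 1000 XOR 1101 = 0101
  pos 5: 1010 XOR 1101 = 0111
  pos 6: 1110 XOR 1101 = 0011
  pos 8: 1111 XOR 1101 = 0010
  pos 10: 1000 XOR 1101 = 0101
  pos 11: 1010 XOR 1101 = 0111
Remainder (last 3 bits) = 111. This is the CRC / FCS.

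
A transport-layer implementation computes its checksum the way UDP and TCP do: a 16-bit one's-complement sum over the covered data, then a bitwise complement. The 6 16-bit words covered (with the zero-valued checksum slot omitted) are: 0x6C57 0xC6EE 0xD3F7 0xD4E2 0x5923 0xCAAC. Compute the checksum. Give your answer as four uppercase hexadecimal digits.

000F

One's-complement addition (fold any carry out of bit 15 back into bit 0):
  0x6C57 + 0xC6EE = 0x13345 → wrap carry → 0x3346
  0x3346 + 0xD3F7 = 0x1073D → wrap carry → 0x073E
  0x073E + 0xD4E2 = 0x0DC20
  0xDC20 + 0x5923 = 0x13543 → wrap carry → 0x3544
  0x3544 + 0xCAAC = 0x0FFF0
One's-complement sum = 0xFFF0.
Checksum = ~0xFFF0 & 0xFFFF = 0x000F.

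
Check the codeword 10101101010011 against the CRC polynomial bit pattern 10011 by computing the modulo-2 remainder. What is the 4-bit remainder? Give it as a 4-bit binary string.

Modulo-2 division of 10101101010011 by 10011:
  pos 0: 10101 XOR 10011 = 00110
  pos 2: 11010 XOR 10011 = 01001
  pos 3: 10011 XOR 10011 = 00000
  pos 9: 10011 XOR 10011 = 00000
Remainder = 0000 (zero — the frame passes the CRC check).

0000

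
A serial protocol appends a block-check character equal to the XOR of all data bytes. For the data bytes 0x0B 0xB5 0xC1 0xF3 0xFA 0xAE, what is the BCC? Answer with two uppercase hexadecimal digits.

XOR the bytes together:
  start with 0x0B
  0x0B ⊕ 0xB5 = 0xBE
  0xBE ⊕ 0xC1 = 0x7F
  0x7F ⊕ 0xF3 = 0x8C
  0x8C ⊕ 0xFA = 0x76
  0x76 ⊕ 0xAE = 0xD8

D8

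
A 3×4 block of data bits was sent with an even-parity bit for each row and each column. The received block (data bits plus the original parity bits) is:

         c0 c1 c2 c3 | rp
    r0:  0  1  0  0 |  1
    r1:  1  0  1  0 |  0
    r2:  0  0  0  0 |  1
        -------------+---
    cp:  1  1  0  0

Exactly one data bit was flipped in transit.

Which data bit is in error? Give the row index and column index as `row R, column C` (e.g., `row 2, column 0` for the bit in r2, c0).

Recompute each row's even parity and compare to rp:
  r0: data parity 1, sent rp 1 → ok
  r1: data parity 0, sent rp 0 → ok
  r2: data parity 0, sent rp 1 → mismatch
Recompute each column's even parity and compare to cp:
  c0: data parity 1, sent cp 1 → ok
  c1: data parity 1, sent cp 1 → ok
  c2: data parity 1, sent cp 0 → mismatch
  c3: data parity 0, sent cp 0 → ok
Exactly one row (r2) and one column (c2) fail → the flipped bit is at their intersection.

row 2, column 2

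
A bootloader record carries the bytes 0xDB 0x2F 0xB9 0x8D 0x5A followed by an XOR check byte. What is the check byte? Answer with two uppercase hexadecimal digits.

XOR the bytes together:
  start with 0xDB
  0xDB ⊕ 0x2F = 0xF4
  0xF4 ⊕ 0xB9 = 0x4D
  0x4D ⊕ 0x8D = 0xC0
  0xC0 ⊕ 0x5A = 0x9A

9A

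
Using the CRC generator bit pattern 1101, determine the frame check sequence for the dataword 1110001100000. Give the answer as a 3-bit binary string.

Append 3 zeros: 1110001100000000. Divide by 1101 (XOR where the leading bit is 1):
  pos 0: 1110 XOR 1101 = 0011
  pos 2: 1100 XOR 1101 = 0001
  pos 5: 1110 XOR 1101 = 0011
  pos 7: 1100 XOR 1101 = 0001
  pos 10: 1000 XOR 1101 = 0101
  pos 11: 1010 XOR 1101 = 0111
  pos 12: 1110 XOR 1101 = 0011
Remainder (last 3 bits) = 011. This is the CRC / FCS.

011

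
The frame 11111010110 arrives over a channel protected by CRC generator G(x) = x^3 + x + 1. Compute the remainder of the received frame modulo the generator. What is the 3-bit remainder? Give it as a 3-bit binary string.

Modulo-2 division of 11111010110 by 1011:
  pos 0: 1111 XOR 1011 = 0100
  pos 1: 1001 XOR 1011 = 0010
  pos 3: 1001 XOR 1011 = 0010
  pos 5: 1001 XOR 1011 = 0010
  pos 7: 1010 XOR 1011 = 0001
Remainder = 001 (nonzero — an error is detected).

001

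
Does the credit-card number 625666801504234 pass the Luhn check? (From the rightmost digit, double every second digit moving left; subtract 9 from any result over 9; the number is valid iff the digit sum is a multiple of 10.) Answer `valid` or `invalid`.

invalid

From the right, keep odd positions and double even positions (subtract 9 from any doubled value over 9):
  doubled (positions 2,4,...): 6 8 1 0 3 3 4 → sum 25
  kept (positions 1,3,...): 4 2 0 1 8 6 5 6 → sum 32
Total = 57.
57 mod 10 = 7, so the number is invalid.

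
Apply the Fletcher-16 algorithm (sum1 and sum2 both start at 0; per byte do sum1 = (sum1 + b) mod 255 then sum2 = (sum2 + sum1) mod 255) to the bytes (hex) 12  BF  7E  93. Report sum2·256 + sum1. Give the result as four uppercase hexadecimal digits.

18E3

Running sums (mod 255):
  after byte 0 (12): sum1=18, sum2=18
  after byte 1 (BF): sum1=209, sum2=227
  after byte 2 (7E): sum1=80, sum2=52
  after byte 3 (93): sum1=227, sum2=24
Checksum = sum2·256 + sum1 = 24·256 + 227 = 6371 = 0x18E3.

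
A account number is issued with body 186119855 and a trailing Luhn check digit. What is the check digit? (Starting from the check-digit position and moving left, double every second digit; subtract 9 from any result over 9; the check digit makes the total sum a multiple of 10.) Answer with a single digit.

2

Partial digits right→left: 5 5 8 9 1 1 6 8 1
Double every second digit counting from the check-digit position (so the 1st, 3rd, 5th, ... of the partial from the right).
  doubled (with −9 where >9): 1 7 2 3 2 → sum 15
  kept as-is: 5 9 1 8 → sum 23
Total = 15 + 23 = 38.
Check digit = (10 − (38 mod 10)) mod 10 = 2.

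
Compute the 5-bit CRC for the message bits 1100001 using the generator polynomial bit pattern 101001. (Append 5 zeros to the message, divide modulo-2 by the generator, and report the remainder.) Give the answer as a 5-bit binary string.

Append 5 zeros: 110000100000. Divide by 101001 (XOR where the leading bit is 1):
  pos 0: 110000 XOR 101001 = 011001
  pos 1: 110011 XOR 101001 = 011010
  pos 2: 110100 XOR 101001 = 011101
  pos 3: 111010 XOR 101001 = 010011
  pos 4: 100110 XOR 101001 = 001111
  pos 6: 111100 XOR 101001 = 010101
Remainder (last 5 bits) = 10101. This is the CRC / FCS.

10101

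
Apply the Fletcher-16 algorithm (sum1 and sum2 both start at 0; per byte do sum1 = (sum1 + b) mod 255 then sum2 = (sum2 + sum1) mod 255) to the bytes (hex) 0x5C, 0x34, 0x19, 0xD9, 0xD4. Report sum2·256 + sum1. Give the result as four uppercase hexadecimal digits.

Running sums (mod 255):
  after byte 0 (0x5C): sum1=92, sum2=92
  after byte 1 (0x34): sum1=144, sum2=236
  after byte 2 (0x19): sum1=169, sum2=150
  after byte 3 (0xD9): sum1=131, sum2=26
  after byte 4 (0xD4): sum1=88, sum2=114
Checksum = sum2·256 + sum1 = 114·256 + 88 = 29272 = 0x7258.

7258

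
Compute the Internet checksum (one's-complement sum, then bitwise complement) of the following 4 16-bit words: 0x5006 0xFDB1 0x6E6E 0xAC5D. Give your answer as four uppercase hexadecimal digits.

977B

One's-complement addition (fold any carry out of bit 15 back into bit 0):
  0x5006 + 0xFDB1 = 0x14DB7 → wrap carry → 0x4DB8
  0x4DB8 + 0x6E6E = 0x0BC26
  0xBC26 + 0xAC5D = 0x16883 → wrap carry → 0x6884
One's-complement sum = 0x6884.
Checksum = ~0x6884 & 0xFFFF = 0x977B.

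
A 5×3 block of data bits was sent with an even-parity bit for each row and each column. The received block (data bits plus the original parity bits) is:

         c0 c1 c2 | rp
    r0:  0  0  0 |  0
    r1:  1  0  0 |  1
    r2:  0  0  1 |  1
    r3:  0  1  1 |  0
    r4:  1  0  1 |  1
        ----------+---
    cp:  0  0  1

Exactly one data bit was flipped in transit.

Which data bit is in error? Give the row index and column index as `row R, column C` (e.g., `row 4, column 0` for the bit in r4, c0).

row 4, column 1

Recompute each row's even parity and compare to rp:
  r0: data parity 0, sent rp 0 → ok
  r1: data parity 1, sent rp 1 → ok
  r2: data parity 1, sent rp 1 → ok
  r3: data parity 0, sent rp 0 → ok
  r4: data parity 0, sent rp 1 → mismatch
Recompute each column's even parity and compare to cp:
  c0: data parity 0, sent cp 0 → ok
  c1: data parity 1, sent cp 0 → mismatch
  c2: data parity 1, sent cp 1 → ok
Exactly one row (r4) and one column (c1) fail → the flipped bit is at their intersection.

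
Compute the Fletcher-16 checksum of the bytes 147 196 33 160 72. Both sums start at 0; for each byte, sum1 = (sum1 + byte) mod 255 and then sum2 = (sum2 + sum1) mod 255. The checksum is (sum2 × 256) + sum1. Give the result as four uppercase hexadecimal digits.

E162

Running sums (mod 255):
  after byte 0 (147): sum1=147, sum2=147
  after byte 1 (196): sum1=88, sum2=235
  after byte 2 (33): sum1=121, sum2=101
  after byte 3 (160): sum1=26, sum2=127
  after byte 4 (72): sum1=98, sum2=225
Checksum = sum2·256 + sum1 = 225·256 + 98 = 57698 = 0xE162.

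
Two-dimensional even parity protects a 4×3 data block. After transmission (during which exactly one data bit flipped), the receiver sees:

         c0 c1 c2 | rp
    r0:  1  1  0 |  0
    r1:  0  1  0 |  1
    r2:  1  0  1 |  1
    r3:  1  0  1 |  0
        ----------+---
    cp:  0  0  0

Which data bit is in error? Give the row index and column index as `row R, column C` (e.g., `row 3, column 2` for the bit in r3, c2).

Recompute each row's even parity and compare to rp:
  r0: data parity 0, sent rp 0 → ok
  r1: data parity 1, sent rp 1 → ok
  r2: data parity 0, sent rp 1 → mismatch
  r3: data parity 0, sent rp 0 → ok
Recompute each column's even parity and compare to cp:
  c0: data parity 1, sent cp 0 → mismatch
  c1: data parity 0, sent cp 0 → ok
  c2: data parity 0, sent cp 0 → ok
Exactly one row (r2) and one column (c0) fail → the flipped bit is at their intersection.

row 2, column 0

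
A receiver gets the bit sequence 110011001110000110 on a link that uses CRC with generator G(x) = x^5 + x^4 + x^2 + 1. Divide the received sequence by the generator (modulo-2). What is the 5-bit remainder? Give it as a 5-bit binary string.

10101

Modulo-2 division of 110011001110000110 by 110101:
  pos 0: 110011 XOR 110101 = 000110
  pos 3: 110001 XOR 110101 = 000100
  pos 6: 100110 XOR 110101 = 010011
  pos 7: 100110 XOR 110101 = 010011
  pos 8: 100110 XOR 110101 = 010011
  pos 9: 100110 XOR 110101 = 010011
  pos 10: 100111 XOR 110101 = 010010
  pos 11: 100101 XOR 110101 = 010000
  pos 12: 100000 XOR 110101 = 010101
Remainder = 10101 (nonzero — an error is detected).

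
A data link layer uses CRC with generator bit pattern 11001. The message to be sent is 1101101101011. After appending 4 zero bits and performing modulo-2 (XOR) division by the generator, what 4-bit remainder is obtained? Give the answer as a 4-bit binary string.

Append 4 zeros: 11011011010110000. Divide by 11001 (XOR where the leading bit is 1):
  pos 0: 11011 XOR 11001 = 00010
  pos 3: 10011 XOR 11001 = 01010
  pos 4: 10100 XOR 11001 = 01101
  pos 5: 11011 XOR 11001 = 00010
  pos 8: 10011 XOR 11001 = 01010
  pos 9: 10100 XOR 11001 = 01101
  pos 10: 11010 XOR 11001 = 00011
Remainder (last 4 bits) = 1100. This is the CRC / FCS.

1100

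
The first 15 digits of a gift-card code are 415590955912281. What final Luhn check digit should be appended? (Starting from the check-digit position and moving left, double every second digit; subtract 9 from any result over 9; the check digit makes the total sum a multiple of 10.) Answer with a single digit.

4

Partial digits right→left: 1 8 2 2 1 9 5 5 9 0 9 5 5 1 4
Double every second digit counting from the check-digit position (so the 1st, 3rd, 5th, ... of the partial from the right).
  doubled (with −9 where >9): 2 4 2 1 9 9 1 8 → sum 36
  kept as-is: 8 2 9 5 0 5 1 → sum 30
Total = 36 + 30 = 66.
Check digit = (10 − (66 mod 10)) mod 10 = 4.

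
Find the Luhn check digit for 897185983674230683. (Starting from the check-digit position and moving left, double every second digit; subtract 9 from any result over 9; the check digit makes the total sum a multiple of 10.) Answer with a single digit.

Partial digits right→left: 3 8 6 0 3 2 4 7 6 3 8 9 5 8 1 7 9 8
Double every second digit counting from the check-digit position (so the 1st, 3rd, 5th, ... of the partial from the right).
  doubled (with −9 where >9): 6 3 6 8 3 7 1 2 9 → sum 45
  kept as-is: 8 0 2 7 3 9 8 7 8 → sum 52
Total = 45 + 52 = 97.
Check digit = (10 − (97 mod 10)) mod 10 = 3.

3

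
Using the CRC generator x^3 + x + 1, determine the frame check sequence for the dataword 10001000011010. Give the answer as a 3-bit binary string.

001

Append 3 zeros: 10001000011010000. Divide by 1011 (XOR where the leading bit is 1):
  pos 0: 1000 XOR 1011 = 0011
  pos 2: 1110 XOR 1011 = 0101
  pos 3: 1010 XOR 1011 = 0001
  pos 6: 1001 XOR 1011 = 0010
  pos 8: 1010 XOR 1011 = 0001
  pos 11: 1100 XOR 1011 = 0111
  pos 12: 1110 XOR 1011 = 0101
  pos 13: 1010 XOR 1011 = 0001
Remainder (last 3 bits) = 001. This is the CRC / FCS.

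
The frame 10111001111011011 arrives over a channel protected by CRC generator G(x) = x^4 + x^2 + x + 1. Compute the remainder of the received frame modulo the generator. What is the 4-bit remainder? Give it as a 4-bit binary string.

Modulo-2 division of 10111001111011011 by 10111:
  pos 0: 10111 XOR 10111 = 00000
  pos 7: 11110 XOR 10111 = 01001
  pos 8: 10011 XOR 10111 = 00100
  pos 10: 10010 XOR 10111 = 00101
  pos 12: 10111 XOR 10111 = 00000
Remainder = 0000 (zero — the frame passes the CRC check).

0000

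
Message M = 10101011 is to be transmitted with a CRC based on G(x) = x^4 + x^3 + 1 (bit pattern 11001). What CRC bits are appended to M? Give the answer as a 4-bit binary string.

1101

Append 4 zeros: 101010110000. Divide by 11001 (XOR where the leading bit is 1):
  pos 0: 10101 XOR 11001 = 01100
  pos 1: 11000 XOR 11001 = 00001
  pos 5: 11100 XOR 11001 = 00101
  pos 7: 10100 XOR 11001 = 01101
Remainder (last 4 bits) = 1101. This is the CRC / FCS.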